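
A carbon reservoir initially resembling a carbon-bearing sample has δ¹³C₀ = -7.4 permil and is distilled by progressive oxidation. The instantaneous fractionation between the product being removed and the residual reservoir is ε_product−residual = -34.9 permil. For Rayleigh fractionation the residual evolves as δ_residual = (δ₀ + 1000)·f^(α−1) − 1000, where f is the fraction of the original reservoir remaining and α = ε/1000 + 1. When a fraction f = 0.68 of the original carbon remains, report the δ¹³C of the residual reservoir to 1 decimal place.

Rayleigh residual: δ_res = (δ₀ + 1000)·f^(α−1) − 1000
α = ε/1000 + 1 = 0.96510, so α − 1 = -0.03490
f^(α−1) = 0.68^(-0.03490) = 1.013551
δ_res = (-7.4 + 1000) × 1.013551 − 1000 = 1006.050 − 1000 = 6.05 permil

6.1 permil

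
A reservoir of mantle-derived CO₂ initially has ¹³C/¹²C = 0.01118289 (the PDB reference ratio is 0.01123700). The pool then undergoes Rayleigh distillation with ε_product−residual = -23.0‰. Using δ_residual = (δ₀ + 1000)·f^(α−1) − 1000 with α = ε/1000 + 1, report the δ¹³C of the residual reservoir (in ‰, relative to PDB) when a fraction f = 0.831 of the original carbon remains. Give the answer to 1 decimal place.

-0.6‰

δ₀ = (0.01118289/0.01123700 − 1)×1000 = (0.995185 − 1)×1000 = -4.815‰
α − 1 = ε/1000 = -0.0230
f^(α−1) = 0.831^(-0.0230) = 1.004267
δ_res = (-4.815 + 1000) × 1.004267 − 1000 = 999.431 − 1000 = -0.57‰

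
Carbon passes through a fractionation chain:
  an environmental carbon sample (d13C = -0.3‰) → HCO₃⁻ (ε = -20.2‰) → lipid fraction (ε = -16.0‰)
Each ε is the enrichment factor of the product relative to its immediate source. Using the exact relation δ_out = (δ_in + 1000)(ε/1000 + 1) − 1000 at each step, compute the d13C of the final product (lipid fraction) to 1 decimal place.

step 1: δ = (-0.30 + 1000)·(-20.2/1000 + 1) − 1000 = -20.49‰
step 2: δ = (-20.49 + 1000)·(-16.0/1000 + 1) − 1000 = -36.17‰

-36.2‰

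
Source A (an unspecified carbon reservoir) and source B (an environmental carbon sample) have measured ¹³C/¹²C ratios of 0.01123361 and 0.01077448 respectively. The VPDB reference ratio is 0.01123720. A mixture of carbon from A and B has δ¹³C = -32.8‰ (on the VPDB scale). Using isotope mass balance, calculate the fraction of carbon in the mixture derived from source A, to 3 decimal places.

δ_A = (0.01123361/0.01123720 − 1)×1000 = (0.999681 − 1)×1000 = -0.319‰
δ_B = (0.01077448/0.01123720 − 1)×1000 = (0.958822 − 1)×1000 = -41.178‰
f_A = (δ_mix − δ_B)/(δ_A − δ_B) = (-32.8 − (-41.178))/(-0.319 − (-41.178))
f_A = 8.378 / 40.858 = 0.2050

0.205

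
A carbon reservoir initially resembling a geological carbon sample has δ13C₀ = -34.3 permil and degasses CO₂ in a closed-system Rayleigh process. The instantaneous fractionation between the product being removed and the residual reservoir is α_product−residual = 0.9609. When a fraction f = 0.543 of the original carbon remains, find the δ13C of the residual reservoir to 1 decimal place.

-11.0 permil

Rayleigh residual: δ_res = (δ₀ + 1000)·f^(α−1) − 1000
α − 1 = -0.03910
f^(α−1) = 0.543^(-0.03910) = 1.024164
δ_res = (-34.3 + 1000) × 1.024164 − 1000 = 989.035 − 1000 = -10.97 permil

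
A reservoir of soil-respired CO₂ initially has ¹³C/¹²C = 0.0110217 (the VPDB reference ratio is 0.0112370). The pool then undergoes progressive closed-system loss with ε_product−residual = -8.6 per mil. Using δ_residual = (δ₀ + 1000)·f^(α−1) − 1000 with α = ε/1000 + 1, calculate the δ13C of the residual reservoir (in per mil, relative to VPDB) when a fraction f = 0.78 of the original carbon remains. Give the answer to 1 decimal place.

δ₀ = (0.0110217/0.0112370 − 1)×1000 = (0.980840 − 1)×1000 = -19.160 per mil
α − 1 = ε/1000 = -0.0086
f^(α−1) = 0.78^(-0.0086) = 1.002139
δ_res = (-19.160 + 1000) × 1.002139 − 1000 = 982.938 − 1000 = -17.06 per mil

-17.1 per mil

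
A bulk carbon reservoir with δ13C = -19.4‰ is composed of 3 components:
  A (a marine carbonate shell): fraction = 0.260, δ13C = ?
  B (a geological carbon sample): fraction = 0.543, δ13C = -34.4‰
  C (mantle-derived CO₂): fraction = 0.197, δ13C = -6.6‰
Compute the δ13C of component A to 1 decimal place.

2.2‰

Isotope mass balance: δ_bulk = Σ fᵢ·δᵢ.
-19.4 = 0.260×δ_A + 0.543×(-34.4) + 0.197×(-6.6)
0.260·δ_A = -19.4 − (-19.979) = 0.579
δ_A = 0.579 / 0.260 = 2.23‰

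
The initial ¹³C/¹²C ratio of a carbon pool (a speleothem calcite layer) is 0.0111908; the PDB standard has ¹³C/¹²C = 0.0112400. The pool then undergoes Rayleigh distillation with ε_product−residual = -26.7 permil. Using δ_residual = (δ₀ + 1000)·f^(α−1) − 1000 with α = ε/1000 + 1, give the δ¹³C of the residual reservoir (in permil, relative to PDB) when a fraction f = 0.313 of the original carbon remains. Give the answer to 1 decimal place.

27.0 permil

δ₀ = (0.0111908/0.0112400 − 1)×1000 = (0.995623 − 1)×1000 = -4.377 permil
α − 1 = ε/1000 = -0.0267
f^(α−1) = 0.313^(-0.0267) = 1.031499
δ_res = (-4.377 + 1000) × 1.031499 − 1000 = 1026.984 − 1000 = 26.98 permil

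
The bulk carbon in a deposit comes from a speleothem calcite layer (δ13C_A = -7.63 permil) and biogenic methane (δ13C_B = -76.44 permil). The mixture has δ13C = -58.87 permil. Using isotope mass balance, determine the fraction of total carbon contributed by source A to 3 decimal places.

δ_mix = f_A·δ_A + (1 − f_A)·δ_B  ⇒  f_A = (δ_mix − δ_B)/(δ_A − δ_B)
f_A = (-58.87 − (-76.44)) / (-7.63 − (-76.44))
f_A = 17.57 / 68.81 = 0.2553

0.255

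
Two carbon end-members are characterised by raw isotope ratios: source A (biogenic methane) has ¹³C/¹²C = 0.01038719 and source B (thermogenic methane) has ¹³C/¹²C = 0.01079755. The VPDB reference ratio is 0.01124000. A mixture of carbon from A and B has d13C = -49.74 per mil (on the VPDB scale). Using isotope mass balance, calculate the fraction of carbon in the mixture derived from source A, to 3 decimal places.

δ_A = (0.01038719/0.01124000 − 1)×1000 = (0.924127 − 1)×1000 = -75.873 per mil
δ_B = (0.01079755/0.01124000 − 1)×1000 = (0.960636 − 1)×1000 = -39.364 per mil
f_A = (δ_mix − δ_B)/(δ_A − δ_B) = (-49.74 − (-39.364))/(-75.873 − (-39.364))
f_A = -10.376 / -36.509 = 0.2842

0.284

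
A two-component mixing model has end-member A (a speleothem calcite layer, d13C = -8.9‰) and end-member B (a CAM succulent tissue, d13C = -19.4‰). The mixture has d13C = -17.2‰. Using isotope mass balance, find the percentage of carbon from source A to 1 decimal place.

21.0%

δ_mix = f_A·δ_A + (1 − f_A)·δ_B  ⇒  f_A = (δ_mix − δ_B)/(δ_A − δ_B)
f_A = (-17.2 − (-19.4)) / (-8.9 − (-19.4))
f_A = 2.2 / 10.5 = 0.2095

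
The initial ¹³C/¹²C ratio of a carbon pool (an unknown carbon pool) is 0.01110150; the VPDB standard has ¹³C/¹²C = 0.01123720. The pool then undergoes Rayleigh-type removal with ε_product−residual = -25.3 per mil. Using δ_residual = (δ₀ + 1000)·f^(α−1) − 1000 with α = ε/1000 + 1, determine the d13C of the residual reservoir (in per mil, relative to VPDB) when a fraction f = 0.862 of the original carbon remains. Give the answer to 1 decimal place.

δ₀ = (0.01110150/0.01123720 − 1)×1000 = (0.987924 − 1)×1000 = -12.076 per mil
α − 1 = ε/1000 = -0.0253
f^(α−1) = 0.862^(-0.0253) = 1.003764
δ_res = (-12.076 + 1000) × 1.003764 − 1000 = 991.643 − 1000 = -8.36 per mil

-8.4 per mil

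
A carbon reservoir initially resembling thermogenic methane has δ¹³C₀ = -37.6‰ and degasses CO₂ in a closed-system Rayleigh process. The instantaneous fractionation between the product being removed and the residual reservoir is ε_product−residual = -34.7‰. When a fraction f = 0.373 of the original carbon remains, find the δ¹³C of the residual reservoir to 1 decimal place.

-4.1‰

Rayleigh residual: δ_res = (δ₀ + 1000)·f^(α−1) − 1000
α = ε/1000 + 1 = 0.96530, so α − 1 = -0.03470
f^(α−1) = 0.373^(-0.03470) = 1.034813
δ_res = (-37.6 + 1000) × 1.034813 − 1000 = 995.904 − 1000 = -4.10‰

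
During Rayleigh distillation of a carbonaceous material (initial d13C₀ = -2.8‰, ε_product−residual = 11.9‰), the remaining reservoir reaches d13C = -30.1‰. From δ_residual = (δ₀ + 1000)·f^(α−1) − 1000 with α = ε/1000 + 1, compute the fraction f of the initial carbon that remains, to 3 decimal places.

α − 1 = ε/1000 = 0.0119
(δ_res + 1000)/(δ₀ + 1000) = (-30.1 + 1000)/(-2.8 + 1000) = 969.9/997.2 = 0.972623
f = 0.972623^(1/0.0119) = exp(ln(0.972623)/0.0119) = exp(-0.02776/0.0119)
f = exp(-2.3326) = 0.0970

0.097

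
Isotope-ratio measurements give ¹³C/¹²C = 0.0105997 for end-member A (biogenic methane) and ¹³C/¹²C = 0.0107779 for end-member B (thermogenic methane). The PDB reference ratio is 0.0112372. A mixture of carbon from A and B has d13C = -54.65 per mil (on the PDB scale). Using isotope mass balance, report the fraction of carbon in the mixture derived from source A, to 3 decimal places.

0.869

δ_A = (0.0105997/0.0112372 − 1)×1000 = (0.943269 − 1)×1000 = -56.731 per mil
δ_B = (0.0107779/0.0112372 − 1)×1000 = (0.959127 − 1)×1000 = -40.873 per mil
f_A = (δ_mix − δ_B)/(δ_A − δ_B) = (-54.65 − (-40.873))/(-56.731 − (-40.873))
f_A = -13.777 / -15.858 = 0.8688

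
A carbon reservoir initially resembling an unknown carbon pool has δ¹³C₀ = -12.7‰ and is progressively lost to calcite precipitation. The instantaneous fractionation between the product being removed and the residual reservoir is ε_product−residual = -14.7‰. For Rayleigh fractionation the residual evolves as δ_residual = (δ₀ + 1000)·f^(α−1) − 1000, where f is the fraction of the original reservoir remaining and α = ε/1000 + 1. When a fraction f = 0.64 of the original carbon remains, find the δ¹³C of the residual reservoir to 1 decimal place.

Rayleigh residual: δ_res = (δ₀ + 1000)·f^(α−1) − 1000
α = ε/1000 + 1 = 0.98530, so α − 1 = -0.01470
f^(α−1) = 0.64^(-0.01470) = 1.006582
δ_res = (-12.7 + 1000) × 1.006582 − 1000 = 993.798 − 1000 = -6.20‰

-6.2‰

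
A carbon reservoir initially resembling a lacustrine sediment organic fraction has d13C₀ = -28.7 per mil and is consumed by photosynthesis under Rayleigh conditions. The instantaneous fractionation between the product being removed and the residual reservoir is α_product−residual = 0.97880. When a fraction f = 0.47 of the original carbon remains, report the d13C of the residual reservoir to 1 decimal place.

-13.0 per mil

Rayleigh residual: δ_res = (δ₀ + 1000)·f^(α−1) − 1000
α − 1 = -0.02120
f^(α−1) = 0.47^(-0.02120) = 1.016135
δ_res = (-28.7 + 1000) × 1.016135 − 1000 = 986.972 − 1000 = -13.03 per mil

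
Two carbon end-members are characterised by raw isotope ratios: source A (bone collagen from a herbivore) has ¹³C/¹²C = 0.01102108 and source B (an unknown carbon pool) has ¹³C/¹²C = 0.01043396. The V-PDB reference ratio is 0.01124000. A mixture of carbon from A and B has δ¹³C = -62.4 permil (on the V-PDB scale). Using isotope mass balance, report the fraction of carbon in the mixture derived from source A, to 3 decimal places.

δ_A = (0.01102108/0.01124000 − 1)×1000 = (0.980523 − 1)×1000 = -19.477 permil
δ_B = (0.01043396/0.01124000 − 1)×1000 = (0.928288 − 1)×1000 = -71.712 permil
f_A = (δ_mix − δ_B)/(δ_A − δ_B) = (-62.4 − (-71.712))/(-19.477 − (-71.712))
f_A = 9.312 / 52.235 = 0.1783

0.178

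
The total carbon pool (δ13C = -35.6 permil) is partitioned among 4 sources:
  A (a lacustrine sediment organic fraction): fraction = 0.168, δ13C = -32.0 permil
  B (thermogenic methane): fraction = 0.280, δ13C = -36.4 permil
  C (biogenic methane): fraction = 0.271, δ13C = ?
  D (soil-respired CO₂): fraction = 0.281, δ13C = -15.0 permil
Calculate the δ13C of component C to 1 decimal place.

Isotope mass balance: δ_bulk = Σ fᵢ·δᵢ.
-35.6 = 0.168×(-32.0) + 0.280×(-36.4) + 0.271×δ_C + 0.281×(-15.0)
0.271·δ_C = -35.6 − (-19.783) = -15.817
δ_C = -15.817 / 0.271 = -58.37 permil

-58.4 permil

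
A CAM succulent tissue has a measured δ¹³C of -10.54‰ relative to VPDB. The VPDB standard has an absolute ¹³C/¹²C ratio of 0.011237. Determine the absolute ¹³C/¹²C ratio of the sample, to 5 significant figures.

R_sample = R_standard × (δ¹³C/1000 + 1)
R_sample = 0.011237 × (-10.54/1000 + 1) = 0.011237 × 0.989460
R_sample = 0.0111186

0.011119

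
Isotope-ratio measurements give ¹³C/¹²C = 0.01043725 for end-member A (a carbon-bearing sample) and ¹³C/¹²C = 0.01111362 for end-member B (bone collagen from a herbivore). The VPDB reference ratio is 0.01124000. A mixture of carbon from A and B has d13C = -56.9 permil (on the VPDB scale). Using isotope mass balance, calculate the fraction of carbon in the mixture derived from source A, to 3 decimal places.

δ_A = (0.01043725/0.01124000 − 1)×1000 = (0.928581 − 1)×1000 = -71.419 permil
δ_B = (0.01111362/0.01124000 − 1)×1000 = (0.988756 − 1)×1000 = -11.244 permil
f_A = (δ_mix − δ_B)/(δ_A − δ_B) = (-56.9 − (-11.244))/(-71.419 − (-11.244))
f_A = -45.656 / -60.175 = 0.7587

0.759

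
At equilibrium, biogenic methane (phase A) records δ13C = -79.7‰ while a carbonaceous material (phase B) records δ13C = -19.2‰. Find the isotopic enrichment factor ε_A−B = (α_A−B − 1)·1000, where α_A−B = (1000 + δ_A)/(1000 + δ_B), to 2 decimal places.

-61.68‰

α_A−B = (1000 + -79.7) / (1000 + -19.2) = 920.3 / 980.8 = 0.938316
ε_A−B = (0.938316 − 1) × 1000 = -61.684‰
(The approximation ε ≈ δ_A − δ_B would give -60.5‰.)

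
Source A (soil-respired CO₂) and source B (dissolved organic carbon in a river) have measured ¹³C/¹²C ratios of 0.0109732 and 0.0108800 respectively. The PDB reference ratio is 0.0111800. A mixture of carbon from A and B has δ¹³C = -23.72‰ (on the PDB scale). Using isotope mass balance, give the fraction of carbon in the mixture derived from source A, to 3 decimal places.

δ_A = (0.0109732/0.0111800 − 1)×1000 = (0.981503 − 1)×1000 = -18.497‰
δ_B = (0.0108800/0.0111800 − 1)×1000 = (0.973166 − 1)×1000 = -26.834‰
f_A = (δ_mix − δ_B)/(δ_A − δ_B) = (-23.72 − (-26.834))/(-18.497 − (-26.834))
f_A = 3.114 / 8.336 = 0.3735

0.374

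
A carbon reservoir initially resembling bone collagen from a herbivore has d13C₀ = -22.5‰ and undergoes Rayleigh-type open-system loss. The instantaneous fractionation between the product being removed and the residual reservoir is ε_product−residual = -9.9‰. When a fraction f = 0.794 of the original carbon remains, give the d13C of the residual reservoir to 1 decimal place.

-20.3‰

Rayleigh residual: δ_res = (δ₀ + 1000)·f^(α−1) − 1000
α = ε/1000 + 1 = 0.99010, so α − 1 = -0.00990
f^(α−1) = 0.794^(-0.00990) = 1.002286
δ_res = (-22.5 + 1000) × 1.002286 − 1000 = 979.735 − 1000 = -20.27‰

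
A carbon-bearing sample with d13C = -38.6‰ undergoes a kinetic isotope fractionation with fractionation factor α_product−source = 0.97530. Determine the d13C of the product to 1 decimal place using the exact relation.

δ_product = (δ_source + 1000)·α − 1000
δ_product = (-38.6 + 1000) × 0.97530 − 1000
δ_product = 937.653 − 1000 = -62.35‰

-62.3‰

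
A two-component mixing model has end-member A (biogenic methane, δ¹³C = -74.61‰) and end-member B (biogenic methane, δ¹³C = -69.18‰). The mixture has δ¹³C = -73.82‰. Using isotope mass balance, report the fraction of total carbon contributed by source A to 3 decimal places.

0.855

δ_mix = f_A·δ_A + (1 − f_A)·δ_B  ⇒  f_A = (δ_mix − δ_B)/(δ_A − δ_B)
f_A = (-73.82 − (-69.18)) / (-74.61 − (-69.18))
f_A = -4.64 / -5.43 = 0.8545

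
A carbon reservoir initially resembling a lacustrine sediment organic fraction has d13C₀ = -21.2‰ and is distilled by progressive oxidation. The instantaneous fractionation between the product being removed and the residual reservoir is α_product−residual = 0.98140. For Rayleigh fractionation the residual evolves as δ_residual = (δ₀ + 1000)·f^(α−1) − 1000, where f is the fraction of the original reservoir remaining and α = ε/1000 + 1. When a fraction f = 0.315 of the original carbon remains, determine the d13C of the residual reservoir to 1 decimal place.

Rayleigh residual: δ_res = (δ₀ + 1000)·f^(α−1) − 1000
α − 1 = -0.01860
f^(α−1) = 0.315^(-0.01860) = 1.021719
δ_res = (-21.2 + 1000) × 1.021719 − 1000 = 1000.058 − 1000 = 0.06‰

0.1‰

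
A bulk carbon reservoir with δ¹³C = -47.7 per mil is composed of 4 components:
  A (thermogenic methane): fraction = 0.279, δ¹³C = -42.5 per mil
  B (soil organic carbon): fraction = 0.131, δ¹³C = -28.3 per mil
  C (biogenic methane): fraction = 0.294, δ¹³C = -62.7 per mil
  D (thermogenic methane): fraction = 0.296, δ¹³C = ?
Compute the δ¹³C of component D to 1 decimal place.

-46.3 per mil

Isotope mass balance: δ_bulk = Σ fᵢ·δᵢ.
-47.7 = 0.279×(-42.5) + 0.131×(-28.3) + 0.294×(-62.7) + 0.296×δ_D
0.296·δ_D = -47.7 − (-33.999) = -13.701
δ_D = -13.701 / 0.296 = -46.29 per mil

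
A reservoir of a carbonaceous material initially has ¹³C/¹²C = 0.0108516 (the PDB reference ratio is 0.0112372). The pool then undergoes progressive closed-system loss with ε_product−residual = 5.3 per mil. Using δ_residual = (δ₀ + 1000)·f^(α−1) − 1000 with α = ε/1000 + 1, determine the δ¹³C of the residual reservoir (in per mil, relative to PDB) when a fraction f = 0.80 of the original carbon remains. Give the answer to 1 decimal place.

δ₀ = (0.0108516/0.0112372 − 1)×1000 = (0.965685 − 1)×1000 = -34.315 per mil
α − 1 = ε/1000 = 0.0053
f^(α−1) = 0.80^(0.0053) = 0.998818
δ_res = (-34.315 + 1000) × 0.998818 − 1000 = 964.544 − 1000 = -35.46 per mil

-35.5 per mil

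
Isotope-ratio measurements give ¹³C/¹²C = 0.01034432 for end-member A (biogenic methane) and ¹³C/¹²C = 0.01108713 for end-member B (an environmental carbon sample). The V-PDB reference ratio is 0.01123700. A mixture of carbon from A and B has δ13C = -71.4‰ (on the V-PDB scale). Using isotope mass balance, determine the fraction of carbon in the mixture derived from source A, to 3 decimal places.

δ_A = (0.01034432/0.01123700 − 1)×1000 = (0.920559 − 1)×1000 = -79.441‰
δ_B = (0.01108713/0.01123700 − 1)×1000 = (0.986663 − 1)×1000 = -13.337‰
f_A = (δ_mix − δ_B)/(δ_A − δ_B) = (-71.4 − (-13.337))/(-79.441 − (-13.337))
f_A = -58.063 / -66.104 = 0.8784

0.878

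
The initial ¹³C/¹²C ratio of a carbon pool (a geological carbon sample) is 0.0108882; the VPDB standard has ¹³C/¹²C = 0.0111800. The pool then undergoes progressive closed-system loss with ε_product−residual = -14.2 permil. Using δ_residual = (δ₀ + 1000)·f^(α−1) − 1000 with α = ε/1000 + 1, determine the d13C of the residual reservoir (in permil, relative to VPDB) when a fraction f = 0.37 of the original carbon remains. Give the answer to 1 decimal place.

-12.3 permil

δ₀ = (0.0108882/0.0111800 − 1)×1000 = (0.973900 − 1)×1000 = -26.100 permil
α − 1 = ε/1000 = -0.0142
f^(α−1) = 0.37^(-0.0142) = 1.014219
δ_res = (-26.100 + 1000) × 1.014219 − 1000 = 987.747 − 1000 = -12.25 permil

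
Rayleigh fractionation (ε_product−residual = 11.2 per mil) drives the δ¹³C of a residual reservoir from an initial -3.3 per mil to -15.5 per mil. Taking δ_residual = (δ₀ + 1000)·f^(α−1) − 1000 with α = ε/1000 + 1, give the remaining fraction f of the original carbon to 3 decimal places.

α − 1 = ε/1000 = 0.0112
(δ_res + 1000)/(δ₀ + 1000) = (-15.5 + 1000)/(-3.3 + 1000) = 984.5/996.7 = 0.987760
f = 0.987760^(1/0.0112) = exp(ln(0.987760)/0.0112) = exp(-0.01232/0.0112)
f = exp(-1.0996) = 0.3330

0.333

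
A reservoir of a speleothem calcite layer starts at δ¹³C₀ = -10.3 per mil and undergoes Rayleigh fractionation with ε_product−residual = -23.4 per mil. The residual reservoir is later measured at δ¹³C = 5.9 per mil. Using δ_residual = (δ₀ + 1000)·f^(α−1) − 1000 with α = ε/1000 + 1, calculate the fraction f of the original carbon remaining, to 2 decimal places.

0.50

α − 1 = ε/1000 = -0.0234
(δ_res + 1000)/(δ₀ + 1000) = (5.9 + 1000)/(-10.3 + 1000) = 1005.9/989.7 = 1.016369
f = 1.016369^(1/-0.0234) = exp(ln(1.016369)/-0.0234) = exp(0.01624/-0.0234)
f = exp(-0.6938) = 0.4996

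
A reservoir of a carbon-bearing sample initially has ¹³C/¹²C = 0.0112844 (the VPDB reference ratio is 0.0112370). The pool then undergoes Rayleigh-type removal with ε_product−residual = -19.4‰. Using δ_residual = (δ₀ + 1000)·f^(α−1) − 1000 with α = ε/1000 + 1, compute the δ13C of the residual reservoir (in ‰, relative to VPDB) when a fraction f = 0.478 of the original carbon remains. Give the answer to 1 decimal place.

δ₀ = (0.0112844/0.0112370 − 1)×1000 = (1.004218 − 1)×1000 = 4.218‰
α − 1 = ε/1000 = -0.0194
f^(α−1) = 0.478^(-0.0194) = 1.014423
δ_res = (4.218 + 1000) × 1.014423 − 1000 = 1018.702 − 1000 = 18.70‰

18.7‰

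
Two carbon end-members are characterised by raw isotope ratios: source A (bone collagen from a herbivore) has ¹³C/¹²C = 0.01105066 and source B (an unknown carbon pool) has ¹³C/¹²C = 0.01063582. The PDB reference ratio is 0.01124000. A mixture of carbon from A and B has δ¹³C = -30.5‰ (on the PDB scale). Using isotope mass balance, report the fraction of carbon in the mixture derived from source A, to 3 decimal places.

0.630

δ_A = (0.01105066/0.01124000 − 1)×1000 = (0.983155 − 1)×1000 = -16.845‰
δ_B = (0.01063582/0.01124000 − 1)×1000 = (0.946247 − 1)×1000 = -53.753‰
f_A = (δ_mix − δ_B)/(δ_A − δ_B) = (-30.5 − (-53.753))/(-16.845 − (-53.753))
f_A = 23.253 / 36.907 = 0.6300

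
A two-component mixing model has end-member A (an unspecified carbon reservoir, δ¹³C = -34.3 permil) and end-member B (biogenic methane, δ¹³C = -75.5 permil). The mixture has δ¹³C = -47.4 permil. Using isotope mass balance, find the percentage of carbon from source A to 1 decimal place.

δ_mix = f_A·δ_A + (1 − f_A)·δ_B  ⇒  f_A = (δ_mix − δ_B)/(δ_A − δ_B)
f_A = (-47.4 − (-75.5)) / (-34.3 − (-75.5))
f_A = 28.1 / 41.2 = 0.6820

68.2%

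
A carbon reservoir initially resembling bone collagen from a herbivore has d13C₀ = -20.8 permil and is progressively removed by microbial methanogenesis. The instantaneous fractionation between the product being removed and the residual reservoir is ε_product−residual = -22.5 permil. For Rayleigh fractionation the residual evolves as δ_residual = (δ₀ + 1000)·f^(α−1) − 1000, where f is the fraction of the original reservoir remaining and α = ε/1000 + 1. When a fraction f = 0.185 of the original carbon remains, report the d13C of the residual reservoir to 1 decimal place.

17.1 permil

Rayleigh residual: δ_res = (δ₀ + 1000)·f^(α−1) − 1000
α = ε/1000 + 1 = 0.97750, so α − 1 = -0.02250
f^(α−1) = 0.185^(-0.02250) = 1.038696
δ_res = (-20.8 + 1000) × 1.038696 − 1000 = 1017.092 − 1000 = 17.09 permil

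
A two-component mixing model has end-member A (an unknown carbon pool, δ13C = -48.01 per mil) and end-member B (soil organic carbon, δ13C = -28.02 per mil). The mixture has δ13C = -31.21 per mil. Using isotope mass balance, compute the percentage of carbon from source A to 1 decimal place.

16.0%

δ_mix = f_A·δ_A + (1 − f_A)·δ_B  ⇒  f_A = (δ_mix − δ_B)/(δ_A − δ_B)
f_A = (-31.21 − (-28.02)) / (-48.01 − (-28.02))
f_A = -3.19 / -19.99 = 0.1596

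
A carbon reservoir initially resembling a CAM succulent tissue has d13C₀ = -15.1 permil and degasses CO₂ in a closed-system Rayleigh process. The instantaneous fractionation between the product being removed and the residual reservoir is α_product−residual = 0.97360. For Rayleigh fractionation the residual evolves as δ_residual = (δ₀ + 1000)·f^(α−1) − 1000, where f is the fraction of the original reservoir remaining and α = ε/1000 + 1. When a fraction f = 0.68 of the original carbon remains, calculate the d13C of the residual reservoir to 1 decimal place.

-5.0 permil

Rayleigh residual: δ_res = (δ₀ + 1000)·f^(α−1) − 1000
α − 1 = -0.02640
f^(α−1) = 0.68^(-0.02640) = 1.010233
δ_res = (-15.1 + 1000) × 1.010233 − 1000 = 994.979 − 1000 = -5.02 permil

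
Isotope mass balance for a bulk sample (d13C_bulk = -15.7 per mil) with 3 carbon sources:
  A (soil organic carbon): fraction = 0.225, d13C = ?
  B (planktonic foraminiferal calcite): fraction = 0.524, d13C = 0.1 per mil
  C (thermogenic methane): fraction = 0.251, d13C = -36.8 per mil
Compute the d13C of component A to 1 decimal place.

Isotope mass balance: δ_bulk = Σ fᵢ·δᵢ.
-15.7 = 0.225×δ_A + 0.524×(0.1) + 0.251×(-36.8)
0.225·δ_A = -15.7 − (-9.184) = -6.516
δ_A = -6.516 / 0.225 = -28.96 per mil

-29.0 per mil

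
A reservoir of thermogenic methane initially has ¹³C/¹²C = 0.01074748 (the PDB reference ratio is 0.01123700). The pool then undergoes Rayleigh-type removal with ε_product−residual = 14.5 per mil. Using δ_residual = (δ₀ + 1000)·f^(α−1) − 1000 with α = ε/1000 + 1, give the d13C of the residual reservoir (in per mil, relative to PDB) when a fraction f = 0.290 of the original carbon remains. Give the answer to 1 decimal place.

δ₀ = (0.01074748/0.01123700 − 1)×1000 = (0.956437 − 1)×1000 = -43.563 per mil
α − 1 = ε/1000 = 0.0145
f^(α−1) = 0.290^(0.0145) = 0.982211
δ_res = (-43.563 + 1000) × 0.982211 − 1000 = 939.423 − 1000 = -60.58 per mil

-60.6 per mil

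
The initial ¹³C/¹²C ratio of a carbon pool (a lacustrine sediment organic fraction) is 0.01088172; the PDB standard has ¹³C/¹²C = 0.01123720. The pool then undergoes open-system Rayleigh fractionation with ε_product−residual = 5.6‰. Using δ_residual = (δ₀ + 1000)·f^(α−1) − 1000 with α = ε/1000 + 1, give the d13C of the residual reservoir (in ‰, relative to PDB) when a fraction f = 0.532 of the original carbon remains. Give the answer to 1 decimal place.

δ₀ = (0.01088172/0.01123720 − 1)×1000 = (0.968366 − 1)×1000 = -31.634‰
α − 1 = ε/1000 = 0.0056
f^(α−1) = 0.532^(0.0056) = 0.996472
δ_res = (-31.634 + 1000) × 0.996472 − 1000 = 964.949 − 1000 = -35.05‰

-35.1‰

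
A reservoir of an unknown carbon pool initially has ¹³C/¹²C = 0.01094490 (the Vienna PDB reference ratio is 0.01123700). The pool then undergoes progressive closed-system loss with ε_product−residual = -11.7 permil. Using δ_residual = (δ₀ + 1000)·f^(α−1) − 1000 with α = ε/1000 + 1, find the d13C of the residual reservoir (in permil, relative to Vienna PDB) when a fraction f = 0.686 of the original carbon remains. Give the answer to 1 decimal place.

-21.7 permil

δ₀ = (0.01094490/0.01123700 − 1)×1000 = (0.974006 − 1)×1000 = -25.994 permil
α − 1 = ε/1000 = -0.0117
f^(α−1) = 0.686^(-0.0117) = 1.004419
δ_res = (-25.994 + 1000) × 1.004419 − 1000 = 978.310 − 1000 = -21.69 permil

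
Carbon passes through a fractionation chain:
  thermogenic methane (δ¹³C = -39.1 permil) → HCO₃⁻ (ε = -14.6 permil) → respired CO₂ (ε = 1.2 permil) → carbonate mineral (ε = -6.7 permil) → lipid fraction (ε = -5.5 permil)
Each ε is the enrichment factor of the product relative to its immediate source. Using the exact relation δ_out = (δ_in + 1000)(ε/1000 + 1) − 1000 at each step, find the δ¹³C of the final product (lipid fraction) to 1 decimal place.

step 1: δ = (-39.10 + 1000)·(-14.6/1000 + 1) − 1000 = -53.13 permil
step 2: δ = (-53.13 + 1000)·(1.2/1000 + 1) − 1000 = -51.99 permil
step 3: δ = (-51.99 + 1000)·(-6.7/1000 + 1) − 1000 = -58.34 permil
step 4: δ = (-58.34 + 1000)·(-5.5/1000 + 1) − 1000 = -63.52 permil

-63.5 permil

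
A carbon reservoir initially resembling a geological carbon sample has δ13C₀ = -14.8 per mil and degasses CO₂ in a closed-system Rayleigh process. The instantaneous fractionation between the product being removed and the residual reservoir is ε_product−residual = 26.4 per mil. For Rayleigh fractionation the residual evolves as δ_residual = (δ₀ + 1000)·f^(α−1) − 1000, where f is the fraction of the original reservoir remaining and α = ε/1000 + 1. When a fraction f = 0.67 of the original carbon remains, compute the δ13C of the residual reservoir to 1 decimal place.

-25.2 per mil

Rayleigh residual: δ_res = (δ₀ + 1000)·f^(α−1) − 1000
α = ε/1000 + 1 = 1.02640, so α − 1 = 0.02640
f^(α−1) = 0.67^(0.02640) = 0.989483
δ_res = (-14.8 + 1000) × 0.989483 − 1000 = 974.839 − 1000 = -25.16 per mil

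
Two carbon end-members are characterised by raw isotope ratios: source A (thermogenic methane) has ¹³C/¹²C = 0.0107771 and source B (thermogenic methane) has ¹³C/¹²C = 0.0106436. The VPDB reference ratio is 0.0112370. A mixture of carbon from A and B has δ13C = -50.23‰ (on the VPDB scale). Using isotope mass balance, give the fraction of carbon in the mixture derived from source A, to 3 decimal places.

δ_A = (0.0107771/0.0112370 − 1)×1000 = (0.959073 − 1)×1000 = -40.927‰
δ_B = (0.0106436/0.0112370 − 1)×1000 = (0.947192 − 1)×1000 = -52.808‰
f_A = (δ_mix − δ_B)/(δ_A − δ_B) = (-50.23 − (-52.808))/(-40.927 − (-52.808))
f_A = 2.578 / 11.880 = 0.2170

0.217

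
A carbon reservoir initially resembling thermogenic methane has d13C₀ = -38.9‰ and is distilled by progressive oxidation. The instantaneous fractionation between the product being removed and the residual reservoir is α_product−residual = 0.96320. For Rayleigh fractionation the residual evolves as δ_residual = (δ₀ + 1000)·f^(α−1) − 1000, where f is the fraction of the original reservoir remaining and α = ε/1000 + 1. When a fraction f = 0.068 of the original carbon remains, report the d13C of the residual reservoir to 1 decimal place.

61.0‰

Rayleigh residual: δ_res = (δ₀ + 1000)·f^(α−1) − 1000
α − 1 = -0.03680
f^(α−1) = 0.068^(-0.03680) = 1.103986
δ_res = (-38.9 + 1000) × 1.103986 − 1000 = 1061.041 − 1000 = 61.04‰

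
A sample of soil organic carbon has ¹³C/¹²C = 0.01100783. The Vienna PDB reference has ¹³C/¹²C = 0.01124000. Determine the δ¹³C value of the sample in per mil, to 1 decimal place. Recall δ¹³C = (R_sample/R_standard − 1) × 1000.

δ¹³C = (R_sample / R_standard − 1) × 1000
R_sample / R_standard = 0.01100783 / 0.01124000 = 0.979344
δ¹³C = (0.979344 − 1) × 1000 = -20.66 per mil

-20.7 per mil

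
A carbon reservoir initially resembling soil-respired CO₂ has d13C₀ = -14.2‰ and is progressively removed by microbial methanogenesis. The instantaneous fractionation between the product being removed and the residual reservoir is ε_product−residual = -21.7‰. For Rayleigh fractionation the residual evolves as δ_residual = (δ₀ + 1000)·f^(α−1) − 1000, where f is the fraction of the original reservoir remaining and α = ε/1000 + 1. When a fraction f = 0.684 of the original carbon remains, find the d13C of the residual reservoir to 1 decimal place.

-6.0‰

Rayleigh residual: δ_res = (δ₀ + 1000)·f^(α−1) − 1000
α = ε/1000 + 1 = 0.97830, so α − 1 = -0.02170
f^(α−1) = 0.684^(-0.02170) = 1.008276
δ_res = (-14.2 + 1000) × 1.008276 − 1000 = 993.958 − 1000 = -6.04‰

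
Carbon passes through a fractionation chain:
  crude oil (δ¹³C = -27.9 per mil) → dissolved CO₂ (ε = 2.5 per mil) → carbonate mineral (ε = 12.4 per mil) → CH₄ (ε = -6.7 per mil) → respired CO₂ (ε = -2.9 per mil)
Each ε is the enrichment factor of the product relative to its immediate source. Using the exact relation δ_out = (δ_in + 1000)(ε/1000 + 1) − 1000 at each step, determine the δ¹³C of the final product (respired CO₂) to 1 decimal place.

-22.8 per mil

step 1: δ = (-27.90 + 1000)·(2.5/1000 + 1) − 1000 = -25.47 per mil
step 2: δ = (-25.47 + 1000)·(12.4/1000 + 1) − 1000 = -13.39 per mil
step 3: δ = (-13.39 + 1000)·(-6.7/1000 + 1) − 1000 = -20.00 per mil
step 4: δ = (-20.00 + 1000)·(-2.9/1000 + 1) − 1000 = -22.84 per mil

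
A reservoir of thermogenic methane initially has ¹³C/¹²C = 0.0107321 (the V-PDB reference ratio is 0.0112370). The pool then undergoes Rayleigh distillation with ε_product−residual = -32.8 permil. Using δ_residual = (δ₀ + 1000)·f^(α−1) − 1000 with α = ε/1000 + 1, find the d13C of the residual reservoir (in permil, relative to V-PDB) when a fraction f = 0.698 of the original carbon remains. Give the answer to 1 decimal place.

-33.6 permil

δ₀ = (0.0107321/0.0112370 − 1)×1000 = (0.955068 − 1)×1000 = -44.932 permil
α − 1 = ε/1000 = -0.0328
f^(α−1) = 0.698^(-0.0328) = 1.011863
δ_res = (-44.932 + 1000) × 1.011863 − 1000 = 966.398 − 1000 = -33.60 permil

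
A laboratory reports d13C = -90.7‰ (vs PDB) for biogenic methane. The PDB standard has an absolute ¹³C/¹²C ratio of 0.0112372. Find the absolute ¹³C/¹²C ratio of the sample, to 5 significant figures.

R_sample = R_standard × (d13C/1000 + 1)
R_sample = 0.0112372 × (-90.7/1000 + 1) = 0.0112372 × 0.909300
R_sample = 0.0102180

0.010218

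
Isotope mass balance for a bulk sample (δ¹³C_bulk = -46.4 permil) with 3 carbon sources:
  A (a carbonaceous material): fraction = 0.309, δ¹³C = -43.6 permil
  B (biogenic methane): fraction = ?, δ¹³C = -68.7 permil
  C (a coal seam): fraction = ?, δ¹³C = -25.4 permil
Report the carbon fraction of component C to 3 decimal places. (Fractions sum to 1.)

Let f_C and f_B be the unknown fractions; fractions sum to 1 so f_C + f_B = 0.691.
Mass balance: Σ fᵢ·δᵢ = δ_bulk ⇒ f_C·(-25.4) + f_B·(-68.7) = -46.4 − (-13.472) = -32.928
Substitute f_B = 0.691 − f_C:
f_C·(-25.4 − -68.7) = -32.928 − 0.691×(-68.7) = 14.544
f_C = 14.544 / 43.3 = 0.3359

0.336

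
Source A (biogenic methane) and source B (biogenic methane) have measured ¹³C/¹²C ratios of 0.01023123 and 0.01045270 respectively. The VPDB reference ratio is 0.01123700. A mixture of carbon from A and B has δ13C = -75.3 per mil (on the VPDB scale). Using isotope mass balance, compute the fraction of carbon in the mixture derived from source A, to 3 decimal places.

0.279

δ_A = (0.01023123/0.01123700 − 1)×1000 = (0.910495 − 1)×1000 = -89.505 per mil
δ_B = (0.01045270/0.01123700 − 1)×1000 = (0.930204 − 1)×1000 = -69.796 per mil
f_A = (δ_mix − δ_B)/(δ_A − δ_B) = (-75.3 − (-69.796))/(-89.505 − (-69.796))
f_A = -5.504 / -19.709 = 0.2793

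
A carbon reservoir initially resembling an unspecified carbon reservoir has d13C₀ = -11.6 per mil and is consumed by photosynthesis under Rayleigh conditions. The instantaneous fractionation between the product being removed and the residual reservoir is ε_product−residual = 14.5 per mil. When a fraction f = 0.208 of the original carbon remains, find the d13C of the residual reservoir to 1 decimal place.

-33.8 per mil

Rayleigh residual: δ_res = (δ₀ + 1000)·f^(α−1) − 1000
α = ε/1000 + 1 = 1.01450, so α − 1 = 0.01450
f^(α−1) = 0.208^(0.01450) = 0.977489
δ_res = (-11.6 + 1000) × 0.977489 − 1000 = 966.150 − 1000 = -33.85 per mil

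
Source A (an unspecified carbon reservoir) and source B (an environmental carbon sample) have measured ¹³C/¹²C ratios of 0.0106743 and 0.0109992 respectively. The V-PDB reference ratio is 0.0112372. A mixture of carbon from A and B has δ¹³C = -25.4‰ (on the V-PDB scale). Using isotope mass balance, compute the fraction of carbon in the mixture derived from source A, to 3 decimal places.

δ_A = (0.0106743/0.0112372 − 1)×1000 = (0.949907 − 1)×1000 = -50.093‰
δ_B = (0.0109992/0.0112372 − 1)×1000 = (0.978820 − 1)×1000 = -21.180‰
f_A = (δ_mix − δ_B)/(δ_A − δ_B) = (-25.4 − (-21.180))/(-50.093 − (-21.180))
f_A = -4.220 / -28.913 = 0.1460

0.146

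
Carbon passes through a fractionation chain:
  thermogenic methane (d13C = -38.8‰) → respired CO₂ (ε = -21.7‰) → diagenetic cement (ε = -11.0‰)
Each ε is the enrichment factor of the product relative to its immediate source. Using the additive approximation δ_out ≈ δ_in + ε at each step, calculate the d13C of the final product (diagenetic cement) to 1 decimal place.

step 1: δ ≈ -38.8 + (-21.7) = -60.5‰
step 2: δ ≈ -60.5 + (-11.0) = -71.5‰

-71.5‰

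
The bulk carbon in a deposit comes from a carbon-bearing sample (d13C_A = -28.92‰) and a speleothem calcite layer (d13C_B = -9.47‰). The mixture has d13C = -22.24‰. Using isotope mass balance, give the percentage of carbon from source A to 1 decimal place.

δ_mix = f_A·δ_A + (1 − f_A)·δ_B  ⇒  f_A = (δ_mix − δ_B)/(δ_A − δ_B)
f_A = (-22.24 − (-9.47)) / (-28.92 − (-9.47))
f_A = -12.77 / -19.45 = 0.6566

65.7%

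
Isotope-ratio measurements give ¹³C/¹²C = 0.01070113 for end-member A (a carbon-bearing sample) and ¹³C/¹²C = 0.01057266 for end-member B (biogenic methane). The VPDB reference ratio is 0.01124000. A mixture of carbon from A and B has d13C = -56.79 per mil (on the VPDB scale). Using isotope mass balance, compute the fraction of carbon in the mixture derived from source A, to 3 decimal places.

0.226

δ_A = (0.01070113/0.01124000 − 1)×1000 = (0.952058 − 1)×1000 = -47.942 per mil
δ_B = (0.01057266/0.01124000 − 1)×1000 = (0.940628 − 1)×1000 = -59.372 per mil
f_A = (δ_mix − δ_B)/(δ_A − δ_B) = (-56.79 − (-59.372))/(-47.942 − (-59.372))
f_A = 2.582 / 11.430 = 0.2259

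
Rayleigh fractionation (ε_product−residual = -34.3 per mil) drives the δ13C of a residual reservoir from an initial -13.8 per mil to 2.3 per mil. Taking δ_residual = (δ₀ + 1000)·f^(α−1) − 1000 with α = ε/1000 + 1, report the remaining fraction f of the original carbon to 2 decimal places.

0.62

α − 1 = ε/1000 = -0.0343
(δ_res + 1000)/(δ₀ + 1000) = (2.3 + 1000)/(-13.8 + 1000) = 1002.3/986.2 = 1.016325
f = 1.016325^(1/-0.0343) = exp(ln(1.016325)/-0.0343) = exp(0.01619/-0.0343)
f = exp(-0.4721) = 0.6237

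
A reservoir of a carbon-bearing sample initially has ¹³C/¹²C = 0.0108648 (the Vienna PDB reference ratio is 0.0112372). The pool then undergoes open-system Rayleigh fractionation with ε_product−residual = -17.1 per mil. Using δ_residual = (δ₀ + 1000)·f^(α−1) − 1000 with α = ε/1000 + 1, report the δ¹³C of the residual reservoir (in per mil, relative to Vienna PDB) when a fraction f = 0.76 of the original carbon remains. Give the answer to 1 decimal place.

δ₀ = (0.0108648/0.0112372 − 1)×1000 = (0.966860 − 1)×1000 = -33.140 per mil
α − 1 = ε/1000 = -0.0171
f^(α−1) = 0.76^(-0.0171) = 1.004704
δ_res = (-33.140 + 1000) × 1.004704 − 1000 = 971.408 − 1000 = -28.59 per mil

-28.6 per mil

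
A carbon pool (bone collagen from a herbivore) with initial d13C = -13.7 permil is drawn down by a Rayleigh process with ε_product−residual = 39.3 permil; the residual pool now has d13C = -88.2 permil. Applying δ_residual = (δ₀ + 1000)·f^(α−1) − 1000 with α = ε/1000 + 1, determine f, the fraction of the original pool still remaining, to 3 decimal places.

α − 1 = ε/1000 = 0.0393
(δ_res + 1000)/(δ₀ + 1000) = (-88.2 + 1000)/(-13.7 + 1000) = 911.8/986.3 = 0.924465
f = 0.924465^(1/0.0393) = exp(ln(0.924465)/0.0393) = exp(-0.07854/0.0393)
f = exp(-1.9985) = 0.1355

0.136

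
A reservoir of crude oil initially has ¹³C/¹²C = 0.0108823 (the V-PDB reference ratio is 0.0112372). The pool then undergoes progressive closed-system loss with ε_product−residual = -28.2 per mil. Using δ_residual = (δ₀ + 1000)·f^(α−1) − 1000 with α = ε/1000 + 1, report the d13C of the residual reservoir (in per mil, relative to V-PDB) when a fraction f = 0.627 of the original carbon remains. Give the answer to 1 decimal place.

-18.8 per mil

δ₀ = (0.0108823/0.0112372 − 1)×1000 = (0.968417 − 1)×1000 = -31.583 per mil
α − 1 = ε/1000 = -0.0282
f^(α−1) = 0.627^(-0.0282) = 1.013251
δ_res = (-31.583 + 1000) × 1.013251 − 1000 = 981.250 − 1000 = -18.75 per mil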